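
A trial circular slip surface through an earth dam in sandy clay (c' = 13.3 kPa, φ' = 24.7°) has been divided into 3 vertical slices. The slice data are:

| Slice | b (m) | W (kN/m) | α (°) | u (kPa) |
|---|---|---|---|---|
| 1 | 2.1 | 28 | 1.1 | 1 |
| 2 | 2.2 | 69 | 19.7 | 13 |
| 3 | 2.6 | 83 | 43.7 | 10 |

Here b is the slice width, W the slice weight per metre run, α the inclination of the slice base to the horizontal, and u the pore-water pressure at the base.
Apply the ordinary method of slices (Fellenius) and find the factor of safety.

FS = 1.80

Ordinary method of slices: FS = Σ[c'·Δl_i + (W_i cosα_i − u_i·Δl_i)·tanφ'] / Σ W_i sinα_i, with Δl_i = b_i / cosα_i.
Slice 1: Δl = 2.1/cos1.1° = 2.100 m; N'_1 = 28·cos1.1° − 1·2.100 = 25.9; c'Δl = 27.94; W sinα = 0.5
Slice 2: Δl = 2.2/cos19.7° = 2.337 m; N'_2 = 69·cos19.7° − 13·2.337 = 34.6; c'Δl = 31.08; W sinα = 23.3
Slice 3: Δl = 2.6/cos43.7° = 3.596 m; N'_3 = 83·cos43.7° − 10·3.596 = 24.0; c'Δl = 47.83; W sinα = 57.3
Σc'Δl = 106.8 kN/m; ΣN' = 84.5 kN/m; ΣW sinα = 81.1 kN/m
Resisting = 106.8 + 84.5·tan24.7° = 106.8 + 38.9 = 145.7 kN/m
FS = 145.7 / 81.1 = 1.796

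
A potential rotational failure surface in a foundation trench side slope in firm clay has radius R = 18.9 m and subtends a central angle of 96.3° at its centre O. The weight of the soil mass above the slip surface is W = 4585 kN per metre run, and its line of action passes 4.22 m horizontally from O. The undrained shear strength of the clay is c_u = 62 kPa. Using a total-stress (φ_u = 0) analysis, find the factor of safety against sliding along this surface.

Taking moments about the centre O, the resisting moment is provided by the undrained shear strength acting along the arc:
Arc length L_a = R·θ = 18.9·(96.3°·π/180) = 18.9·1.6808 = 31.77 m
M_R = c_u·L_a·R = 62·31.77·18.9 = 37223.6 kN·m/m
M_D = W·d = 4585·4.22 = 19348.7 kN·m/m
FS = M_R / M_D = 37223.6 / 19348.7 = 1.924

FS = 1.92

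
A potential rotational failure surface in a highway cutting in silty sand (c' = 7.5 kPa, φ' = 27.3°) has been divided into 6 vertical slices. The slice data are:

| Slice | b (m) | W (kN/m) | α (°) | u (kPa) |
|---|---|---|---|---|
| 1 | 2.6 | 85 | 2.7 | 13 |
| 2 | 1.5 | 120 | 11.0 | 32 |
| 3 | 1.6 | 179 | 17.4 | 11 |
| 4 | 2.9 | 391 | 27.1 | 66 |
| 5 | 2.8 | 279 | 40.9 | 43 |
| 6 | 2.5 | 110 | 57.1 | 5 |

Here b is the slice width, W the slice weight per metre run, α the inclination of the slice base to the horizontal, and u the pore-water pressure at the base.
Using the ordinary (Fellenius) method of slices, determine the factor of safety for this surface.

Ordinary method of slices: FS = Σ[c'·Δl_i + (W_i cosα_i − u_i·Δl_i)·tanφ'] / Σ W_i sinα_i, with Δl_i = b_i / cosα_i.
Slice 1: Δl = 2.6/cos2.7° = 2.603 m; N'_1 = 85·cos2.7° − 13·2.603 = 51.1; c'Δl = 19.52; W sinα = 4.0
Slice 2: Δl = 1.5/cos11.0° = 1.528 m; N'_2 = 120·cos11.0° − 32·1.528 = 68.9; c'Δl = 11.46; W sinα = 22.9
Slice 3: Δl = 1.6/cos17.4° = 1.677 m; N'_3 = 179·cos17.4° − 11·1.677 = 152.4; c'Δl = 12.58; W sinα = 53.5
Slice 4: Δl = 2.9/cos27.1° = 3.258 m; N'_4 = 391·cos27.1° − 66·3.258 = 133.1; c'Δl = 24.43; W sinα = 178.1
Slice 5: Δl = 2.8/cos40.9° = 3.704 m; N'_5 = 279·cos40.9° − 43·3.704 = 51.6; c'Δl = 27.78; W sinα = 182.7
Slice 6: Δl = 2.5/cos57.1° = 4.603 m; N'_6 = 110·cos57.1° − 5·4.603 = 36.7; c'Δl = 34.52; W sinα = 92.4
Σc'Δl = 130.3 kN/m; ΣN' = 493.7 kN/m; ΣW sinα = 533.6 kN/m
Resisting = 130.3 + 493.7·tan27.3° = 130.3 + 254.8 = 385.1 kN/m
FS = 385.1 / 533.6 = 0.722

FS = 0.72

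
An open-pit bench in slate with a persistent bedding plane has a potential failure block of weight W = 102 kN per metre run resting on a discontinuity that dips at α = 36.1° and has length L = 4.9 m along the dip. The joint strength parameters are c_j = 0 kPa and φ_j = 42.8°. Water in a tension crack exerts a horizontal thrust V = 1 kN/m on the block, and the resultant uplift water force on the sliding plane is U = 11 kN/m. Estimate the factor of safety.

Resolving the block weight along and normal to the plane and applying the Mohr–Coulomb strength on the joint:
N' = W cosα − U − V sinα = 102·cos36.1° − 11 − 1·sin36.1° = 70.8 kN/m
Driving force T = W sinα + V cosα = 102·sin36.1° + 1·cos36.1° = 60.9 kN/m
Resisting force R = c_j·L + N'·tanφ_j = 0·4.9 + 70.8·tan42.8° = 0.0 + 65.6 = 65.6 kN/m
FS = R / T = 65.6 / 60.9 = 1.077

FS = 1.08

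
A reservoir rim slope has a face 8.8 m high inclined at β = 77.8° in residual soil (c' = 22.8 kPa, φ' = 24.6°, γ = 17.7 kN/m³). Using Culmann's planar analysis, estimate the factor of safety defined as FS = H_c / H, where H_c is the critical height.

H_c = (4c'/γ) · sinβ cosφ' / [1 − cos(β − φ')]
    = (4·22.8/17.7) · sin77.8°·cos24.6° / [1 − cos53.2°]
    = 5.153 · 0.8887 / 0.4010 = 11.42 m
FS = H_c / H = 11.42 / 8.8 = 1.298

FS = 1.30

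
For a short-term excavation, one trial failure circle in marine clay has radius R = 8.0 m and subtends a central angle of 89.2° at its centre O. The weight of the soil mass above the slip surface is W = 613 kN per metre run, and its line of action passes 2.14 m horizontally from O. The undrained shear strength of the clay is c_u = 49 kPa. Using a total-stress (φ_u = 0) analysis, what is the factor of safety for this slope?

Taking moments about the centre O, the resisting moment is provided by the undrained shear strength acting along the arc:
Arc length L_a = R·θ = 8.0·(89.2°·π/180) = 8.0·1.5568 = 12.45 m
M_R = c_u·L_a·R = 49·12.45·8.0 = 4882.2 kN·m/m
M_D = W·d = 613·2.14 = 1311.8 kN·m/m
FS = M_R / M_D = 4882.2 / 1311.8 = 3.722

FS = 3.72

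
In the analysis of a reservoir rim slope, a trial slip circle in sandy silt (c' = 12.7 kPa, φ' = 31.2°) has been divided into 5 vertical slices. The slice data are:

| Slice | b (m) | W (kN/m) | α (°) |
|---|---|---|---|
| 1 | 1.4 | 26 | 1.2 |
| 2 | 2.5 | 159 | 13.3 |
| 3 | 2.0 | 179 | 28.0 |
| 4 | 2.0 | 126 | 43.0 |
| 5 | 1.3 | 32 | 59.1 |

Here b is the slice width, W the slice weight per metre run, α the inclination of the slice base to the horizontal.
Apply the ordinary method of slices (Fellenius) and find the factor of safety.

FS = 1.78

Ordinary method of slices: FS = Σ[c'·Δl_i + (W_i cosα_i)·tanφ'] / Σ W_i sinα_i, with Δl_i = b_i / cosα_i.
Slice 1: Δl = 1.4/cos1.2° = 1.400 m; N'_1 = 26·cos1.2° = 26.0; c'Δl = 17.78; W sinα = 0.5
Slice 2: Δl = 2.5/cos13.3° = 2.569 m; N'_2 = 159·cos13.3° = 154.7; c'Δl = 32.63; W sinα = 36.6
Slice 3: Δl = 2.0/cos28.0° = 2.265 m; N'_3 = 179·cos28.0° = 158.0; c'Δl = 28.77; W sinα = 84.0
Slice 4: Δl = 2.0/cos43.0° = 2.735 m; N'_4 = 126·cos43.0° = 92.2; c'Δl = 34.73; W sinα = 85.9
Slice 5: Δl = 1.3/cos59.1° = 2.531 m; N'_5 = 32·cos59.1° = 16.4; c'Δl = 32.15; W sinα = 27.5
Σc'Δl = 146.1 kN/m; ΣN' = 447.4 kN/m; ΣW sinα = 234.5 kN/m
Resisting = 146.1 + 447.4·tan31.2° = 146.1 + 270.9 = 417.0 kN/m
FS = 417.0 / 234.5 = 1.778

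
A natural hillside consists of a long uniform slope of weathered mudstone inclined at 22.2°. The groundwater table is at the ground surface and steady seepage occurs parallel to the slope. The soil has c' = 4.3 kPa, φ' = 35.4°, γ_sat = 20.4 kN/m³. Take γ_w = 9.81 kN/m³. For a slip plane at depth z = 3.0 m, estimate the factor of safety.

FS = 1.10

With seepage parallel to the slope and the water table at the surface, the effective normal stress on the slip plane uses the buoyant unit weight γ' = γ_sat − γ_w while the driving shear stress uses γ_sat:
FS = [c' + γ' z cos²β tanφ'] / [γ_sat z sinβ cosβ]
γ' = 20.4 − 9.81 = 10.59 kN/m³
Numerator = 4.3 + 10.59·3.0·cos²22.2°·tan35.4° = 4.3 + 10.59·3.0·0.8572·0.7107 = 23.654 kPa
Denominator = 20.4·3.0·sin22.2°·cos22.2° = 20.4·3.0·0.3778·0.9259 = 21.410 kPa
FS = 23.654 / 21.410 = 1.105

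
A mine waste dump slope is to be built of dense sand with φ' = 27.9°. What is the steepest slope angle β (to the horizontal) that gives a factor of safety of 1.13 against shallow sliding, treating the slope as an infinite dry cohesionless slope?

For an infinite dry cohesionless slope FS = tanφ'/tanβ, so tanβ = tanφ' / FS.
tanβ = tan27.9° / 1.13 = 0.5295 / 1.13 = 0.4686
β = arctan(0.4686) = 25.11°

β = 25.1°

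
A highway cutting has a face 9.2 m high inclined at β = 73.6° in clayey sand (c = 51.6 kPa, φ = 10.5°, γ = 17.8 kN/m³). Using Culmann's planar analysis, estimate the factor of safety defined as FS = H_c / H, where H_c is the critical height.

FS = 2.17

H_c = (4c/γ) · sinβ cosφ / [1 − cos(β − φ)]
    = (4·51.6/17.8) · sin73.6°·cos10.5° / [1 − cos63.1°]
    = 11.596 · 0.9433 / 0.5476 = 19.97 m
FS = H_c / H = 19.97 / 9.2 = 2.171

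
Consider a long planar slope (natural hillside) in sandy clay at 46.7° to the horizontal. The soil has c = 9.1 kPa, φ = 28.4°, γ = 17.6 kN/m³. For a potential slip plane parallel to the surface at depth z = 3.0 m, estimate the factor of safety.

For an infinite slope with a slip plane parallel to the surface (no pore pressure): FS = [c + γz cos²β tanφ] / [γz sinβ cosβ].
γz = 17.6·3.0 = 52.80 kN/m²
Numerator = 9.1 + 52.80·cos²46.7°·tan28.4° = 9.1 + 52.80·0.4703·0.5407 = 22.528 kPa
Denominator = 52.80·sin46.7°·cos46.7° = 52.80·0.7278·0.6858 = 26.354 kPa
FS = 22.528 / 26.354 = 0.855

FS = 0.85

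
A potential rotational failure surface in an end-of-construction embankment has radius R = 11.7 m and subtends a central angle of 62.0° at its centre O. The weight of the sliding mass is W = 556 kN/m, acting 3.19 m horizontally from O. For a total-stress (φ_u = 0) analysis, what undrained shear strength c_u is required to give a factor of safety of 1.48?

FS = c_u·L_a·R / (W·d), so c_u = FS·W·d / (L_a·R).
Arc length L_a = R·θ = 11.7·(62.0°·π/180) = 11.7·1.0821 = 12.66 m
c_u = 1.48·556·3.19 / (12.66·11.7) = 2625.0 / 148.13 = 17.72 kPa

c_u = 17.7 kPa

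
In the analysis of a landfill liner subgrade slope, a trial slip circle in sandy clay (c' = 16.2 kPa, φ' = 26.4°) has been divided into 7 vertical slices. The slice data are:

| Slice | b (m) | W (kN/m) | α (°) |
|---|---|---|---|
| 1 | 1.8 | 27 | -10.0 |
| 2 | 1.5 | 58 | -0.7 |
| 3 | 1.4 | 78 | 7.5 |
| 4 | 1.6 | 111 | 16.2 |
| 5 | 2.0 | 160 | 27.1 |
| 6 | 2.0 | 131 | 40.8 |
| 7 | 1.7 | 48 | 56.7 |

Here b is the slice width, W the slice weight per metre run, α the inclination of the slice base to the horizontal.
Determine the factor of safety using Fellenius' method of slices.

Ordinary method of slices: FS = Σ[c'·Δl_i + (W_i cosα_i)·tanφ'] / Σ W_i sinα_i, with Δl_i = b_i / cosα_i.
Slice 1: Δl = 1.8/cos(-10.0°) = 1.828 m; N'_1 = 27·cos(-10.0°) = 26.6; c'Δl = 29.61; W sinα = -4.7
Slice 2: Δl = 1.5/cos(-0.7°) = 1.500 m; N'_2 = 58·cos(-0.7°) = 58.0; c'Δl = 24.30; W sinα = -0.7
Slice 3: Δl = 1.4/cos7.5° = 1.412 m; N'_3 = 78·cos7.5° = 77.3; c'Δl = 22.88; W sinα = 10.2
Slice 4: Δl = 1.6/cos16.2° = 1.666 m; N'_4 = 111·cos16.2° = 106.6; c'Δl = 26.99; W sinα = 31.0
Slice 5: Δl = 2.0/cos27.1° = 2.247 m; N'_5 = 160·cos27.1° = 142.4; c'Δl = 36.40; W sinα = 72.9
Slice 6: Δl = 2.0/cos40.8° = 2.642 m; N'_6 = 131·cos40.8° = 99.2; c'Δl = 42.80; W sinα = 85.6
Slice 7: Δl = 1.7/cos56.7° = 3.096 m; N'_7 = 48·cos56.7° = 26.4; c'Δl = 50.16; W sinα = 40.1
Σc'Δl = 233.1 kN/m; ΣN' = 536.5 kN/m; ΣW sinα = 234.4 kN/m
Resisting = 233.1 + 536.5·tan26.4° = 233.1 + 266.3 = 499.4 kN/m
FS = 499.4 / 234.4 = 2.131

FS = 2.13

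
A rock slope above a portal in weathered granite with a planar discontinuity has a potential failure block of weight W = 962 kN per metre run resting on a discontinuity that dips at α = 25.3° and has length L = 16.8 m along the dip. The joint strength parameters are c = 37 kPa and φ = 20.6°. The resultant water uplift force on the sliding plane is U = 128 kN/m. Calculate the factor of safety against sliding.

Resolving the block weight along and normal to the plane and applying the Mohr–Coulomb strength on the joint:
N' = W cosα − U = 962·cos25.3° − 128 = 741.7 kN/m
Driving force T = W sinα = 962·sin25.3° = 411.1 kN/m
Resisting force R = c·L + N'·tanφ = 37·16.8 + 741.7·tan20.6° = 621.6 + 278.8 = 900.4 kN/m
FS = R / T = 900.4 / 411.1 = 2.190

FS = 2.19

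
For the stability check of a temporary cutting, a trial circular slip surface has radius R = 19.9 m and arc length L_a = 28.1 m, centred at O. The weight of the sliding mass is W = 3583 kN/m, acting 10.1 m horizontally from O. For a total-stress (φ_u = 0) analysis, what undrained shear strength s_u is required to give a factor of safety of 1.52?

FS = s_u·L_a·R / (W·d), so s_u = FS·W·d / (L_a·R).
s_u = 1.52·3583·10.1 / (28.10·19.9) = 55006.2 / 559.19 = 98.37 kPa

s_u = 98.4 kPa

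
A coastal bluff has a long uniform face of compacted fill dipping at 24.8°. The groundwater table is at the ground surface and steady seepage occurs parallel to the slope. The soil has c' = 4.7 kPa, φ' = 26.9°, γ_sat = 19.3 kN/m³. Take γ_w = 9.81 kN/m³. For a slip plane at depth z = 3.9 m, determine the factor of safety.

FS = 0.70

With seepage parallel to the slope and the water table at the surface, the effective normal stress on the slip plane uses the buoyant unit weight γ' = γ_sat − γ_w while the driving shear stress uses γ_sat:
FS = [c' + γ' z cos²β tanφ'] / [γ_sat z sinβ cosβ]
γ' = 19.3 − 9.81 = 9.49 kN/m³
Numerator = 4.7 + 9.49·3.9·cos²24.8°·tan26.9° = 4.7 + 9.49·3.9·0.8241·0.5073 = 20.173 kPa
Denominator = 19.3·3.9·sin24.8°·cos24.8° = 19.3·3.9·0.4195·0.9078 = 28.660 kPa
FS = 20.173 / 28.660 = 0.704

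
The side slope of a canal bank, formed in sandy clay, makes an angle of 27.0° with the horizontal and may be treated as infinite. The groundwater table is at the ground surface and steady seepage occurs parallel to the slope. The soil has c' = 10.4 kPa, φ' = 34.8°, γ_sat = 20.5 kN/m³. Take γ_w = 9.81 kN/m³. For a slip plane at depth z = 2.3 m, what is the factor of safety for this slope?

With seepage parallel to the slope and the water table at the surface, the effective normal stress on the slip plane uses the buoyant unit weight γ' = γ_sat − γ_w while the driving shear stress uses γ_sat:
FS = [c' + γ' z cos²β tanφ'] / [γ_sat z sinβ cosβ]
γ' = 20.5 − 9.81 = 10.69 kN/m³
Numerator = 10.4 + 10.69·2.3·cos²27.0°·tan34.8° = 10.4 + 10.69·2.3·0.7939·0.6950 = 23.966 kPa
Denominator = 20.5·2.3·sin27.0°·cos27.0° = 20.5·2.3·0.4540·0.8910 = 19.073 kPa
FS = 23.966 / 19.073 = 1.257

FS = 1.26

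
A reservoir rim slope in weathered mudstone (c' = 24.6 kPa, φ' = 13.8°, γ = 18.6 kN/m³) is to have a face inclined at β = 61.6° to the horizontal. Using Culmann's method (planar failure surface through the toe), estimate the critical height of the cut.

Culmann's analysis gives the critical failure plane at α_cr = (β + φ')/2 = (61.6 + 13.8)/2 = 37.7°, and the critical height
H_c = (4c'/γ) · sinβ cosφ' / [1 − cos(β − φ')]
    = (4·24.6/18.6) · sin61.6°·cos13.8° / [1 − cos(47.8°)]
    = 5.290 · 0.8796·0.9711 / [1 − 0.6717]
    = 5.290 · 0.8543 / 0.3283
    = 13.77 m

H_c = 13.77 m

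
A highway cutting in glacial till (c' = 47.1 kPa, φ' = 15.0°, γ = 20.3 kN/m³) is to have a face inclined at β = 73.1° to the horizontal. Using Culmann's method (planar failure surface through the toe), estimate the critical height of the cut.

Culmann's analysis gives the critical failure plane at α_cr = (β + φ')/2 = (73.1 + 15.0)/2 = 44.0°, and the critical height
H_c = (4c'/γ) · sinβ cosφ' / [1 − cos(β − φ')]
    = (4·47.1/20.3) · sin73.1°·cos15.0° / [1 − cos(58.1°)]
    = 9.281 · 0.9568·0.9659 / [1 − 0.5284]
    = 9.281 · 0.9242 / 0.4716
    = 18.19 m

H_c = 18.19 m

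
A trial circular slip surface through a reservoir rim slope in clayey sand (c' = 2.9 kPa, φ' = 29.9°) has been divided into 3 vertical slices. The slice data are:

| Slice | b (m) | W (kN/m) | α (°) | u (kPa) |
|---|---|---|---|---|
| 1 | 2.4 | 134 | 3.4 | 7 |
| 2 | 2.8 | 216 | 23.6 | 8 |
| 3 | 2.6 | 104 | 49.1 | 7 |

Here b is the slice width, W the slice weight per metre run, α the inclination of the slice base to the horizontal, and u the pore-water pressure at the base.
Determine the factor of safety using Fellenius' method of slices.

FS = 1.26

Ordinary method of slices: FS = Σ[c'·Δl_i + (W_i cosα_i − u_i·Δl_i)·tanφ'] / Σ W_i sinα_i, with Δl_i = b_i / cosα_i.
Slice 1: Δl = 2.4/cos3.4° = 2.404 m; N'_1 = 134·cos3.4° − 7·2.404 = 116.9; c'Δl = 6.97; W sinα = 7.9
Slice 2: Δl = 2.8/cos23.6° = 3.056 m; N'_2 = 216·cos23.6° − 8·3.056 = 173.5; c'Δl = 8.86; W sinα = 86.5
Slice 3: Δl = 2.6/cos49.1° = 3.971 m; N'_3 = 104·cos49.1° − 7·3.971 = 40.3; c'Δl = 11.52; W sinα = 78.6
Σc'Δl = 27.3 kN/m; ΣN' = 330.7 kN/m; ΣW sinα = 173.0 kN/m
Resisting = 27.3 + 330.7·tan29.9° = 27.3 + 190.2 = 217.5 kN/m
FS = 217.5 / 173.0 = 1.257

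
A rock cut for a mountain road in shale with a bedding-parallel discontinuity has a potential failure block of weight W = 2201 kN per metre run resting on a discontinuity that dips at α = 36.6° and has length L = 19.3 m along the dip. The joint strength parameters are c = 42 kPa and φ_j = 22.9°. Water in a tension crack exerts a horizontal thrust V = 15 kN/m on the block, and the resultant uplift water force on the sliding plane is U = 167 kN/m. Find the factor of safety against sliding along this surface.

Resolving the block weight along and normal to the plane and applying the Mohr–Coulomb strength on the joint:
N' = W cosα − U − V sinα = 2201·cos36.6° − 167 − 15·sin36.6° = 1591.1 kN/m
Driving force T = W sinα + V cosα = 2201·sin36.6° + 15·cos36.6° = 1324.3 kN/m
Resisting force R = c·L + N'·tanφ_j = 42·19.3 + 1591.1·tan22.9° = 810.6 + 672.1 = 1482.7 kN/m
FS = R / T = 1482.7 / 1324.3 = 1.120

FS = 1.12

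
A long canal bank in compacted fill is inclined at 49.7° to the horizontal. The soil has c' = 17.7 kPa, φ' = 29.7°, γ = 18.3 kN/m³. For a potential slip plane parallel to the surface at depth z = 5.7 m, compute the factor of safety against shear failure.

For an infinite slope with a slip plane parallel to the surface (no pore pressure): FS = [c' + γz cos²β tanφ'] / [γz sinβ cosβ].
γz = 18.3·5.7 = 104.31 kN/m²
Numerator = 17.7 + 104.31·cos²49.7°·tan29.7° = 17.7 + 104.31·0.4183·0.5704 = 42.590 kPa
Denominator = 104.31·sin49.7°·cos49.7° = 104.31·0.7627·0.6468 = 51.455 kPa
FS = 42.590 / 51.455 = 0.828

FS = 0.83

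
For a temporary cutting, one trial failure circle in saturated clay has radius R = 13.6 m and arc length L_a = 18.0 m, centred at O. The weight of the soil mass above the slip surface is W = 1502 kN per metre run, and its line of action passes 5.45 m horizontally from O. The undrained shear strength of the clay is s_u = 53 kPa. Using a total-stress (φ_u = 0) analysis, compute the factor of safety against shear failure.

Taking moments about the centre O, the resisting moment is provided by the undrained shear strength acting along the arc:
M_R = s_u·L_a·R = 53·18.00·13.6 = 12974.4 kN·m/m
M_D = W·d = 1502·5.45 = 8185.9 kN·m/m
FS = M_R / M_D = 12974.4 / 8185.9 = 1.585

FS = 1.58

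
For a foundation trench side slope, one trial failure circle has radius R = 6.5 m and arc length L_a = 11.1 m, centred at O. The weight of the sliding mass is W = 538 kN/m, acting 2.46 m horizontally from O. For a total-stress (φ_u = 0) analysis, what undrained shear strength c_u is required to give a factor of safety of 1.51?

FS = c_u·L_a·R / (W·d), so c_u = FS·W·d / (L_a·R).
c_u = 1.51·538·2.46 / (11.10·6.5) = 1998.5 / 72.15 = 27.70 kPa

c_u = 27.7 kPa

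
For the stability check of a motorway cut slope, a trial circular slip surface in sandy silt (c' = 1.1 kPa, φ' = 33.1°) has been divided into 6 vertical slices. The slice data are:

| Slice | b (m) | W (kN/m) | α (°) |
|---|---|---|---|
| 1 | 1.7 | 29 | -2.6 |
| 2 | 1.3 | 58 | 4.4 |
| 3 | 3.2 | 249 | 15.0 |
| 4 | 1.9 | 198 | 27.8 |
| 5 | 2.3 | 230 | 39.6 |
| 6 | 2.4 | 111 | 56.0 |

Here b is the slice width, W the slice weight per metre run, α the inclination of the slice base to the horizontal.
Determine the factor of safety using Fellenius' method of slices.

FS = 1.26

Ordinary method of slices: FS = Σ[c'·Δl_i + (W_i cosα_i)·tanφ'] / Σ W_i sinα_i, with Δl_i = b_i / cosα_i.
Slice 1: Δl = 1.7/cos(-2.6°) = 1.702 m; N'_1 = 29·cos(-2.6°) = 29.0; c'Δl = 1.87; W sinα = -1.3
Slice 2: Δl = 1.3/cos4.4° = 1.304 m; N'_2 = 58·cos4.4° = 57.8; c'Δl = 1.43; W sinα = 4.4
Slice 3: Δl = 3.2/cos15.0° = 3.313 m; N'_3 = 249·cos15.0° = 240.5; c'Δl = 3.64; W sinα = 64.4
Slice 4: Δl = 1.9/cos27.8° = 2.148 m; N'_4 = 198·cos27.8° = 175.1; c'Δl = 2.36; W sinα = 92.3
Slice 5: Δl = 2.3/cos39.6° = 2.985 m; N'_5 = 230·cos39.6° = 177.2; c'Δl = 3.28; W sinα = 146.6
Slice 6: Δl = 2.4/cos56.0° = 4.292 m; N'_6 = 111·cos56.0° = 62.1; c'Δl = 4.72; W sinα = 92.0
Σc'Δl = 17.3 kN/m; ΣN' = 741.8 kN/m; ΣW sinα = 398.6 kN/m
Resisting = 17.3 + 741.8·tan33.1° = 17.3 + 483.5 = 500.9 kN/m
FS = 500.9 / 398.6 = 1.257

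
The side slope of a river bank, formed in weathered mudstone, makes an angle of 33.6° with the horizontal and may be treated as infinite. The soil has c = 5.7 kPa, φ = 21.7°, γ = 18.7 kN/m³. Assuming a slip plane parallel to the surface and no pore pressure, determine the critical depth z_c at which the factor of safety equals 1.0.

Setting FS = 1.00 in FS = [c + γz cos²β tanφ] / [γz sinβ cosβ] and solving for z:
z = c / [γ cosβ (FS·sinβ − cosβ·tanφ)]
  = 5.7 / [18.7·cos33.6°·(1.00·sin33.6° − cos33.6°·tan21.7°)]
  = 5.7 / [18.7·0.8329·(1.00·0.5534 − 0.8329·0.3979)]
  = 5.7 / 3.4567 = 1.649 m

z_c = 1.65 m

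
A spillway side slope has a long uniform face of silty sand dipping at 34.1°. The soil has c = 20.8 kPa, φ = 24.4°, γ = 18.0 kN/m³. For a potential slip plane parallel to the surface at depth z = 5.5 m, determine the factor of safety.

FS = 1.12

For an infinite slope with a slip plane parallel to the surface (no pore pressure): FS = [c + γz cos²β tanφ] / [γz sinβ cosβ].
γz = 18.0·5.5 = 99.00 kN/m²
Numerator = 20.8 + 99.00·cos²34.1°·tan24.4° = 20.8 + 99.00·0.6857·0.4536 = 51.593 kPa
Denominator = 99.00·sin34.1°·cos34.1° = 99.00·0.5606·0.8281 = 45.960 kPa
FS = 51.593 / 45.960 = 1.123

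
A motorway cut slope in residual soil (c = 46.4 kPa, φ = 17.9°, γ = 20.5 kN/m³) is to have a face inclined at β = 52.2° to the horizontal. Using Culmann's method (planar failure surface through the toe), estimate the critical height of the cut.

H_c = 39.15 m

Culmann's analysis gives the critical failure plane at α_cr = (β + φ)/2 = (52.2 + 17.9)/2 = 35.0°, and the critical height
H_c = (4c/γ) · sinβ cosφ / [1 − cos(β − φ)]
    = (4·46.4/20.5) · sin52.2°·cos17.9° / [1 − cos(34.3°)]
    = 9.054 · 0.7902·0.9516 / [1 − 0.8261]
    = 9.054 · 0.7519 / 0.1739
    = 39.15 m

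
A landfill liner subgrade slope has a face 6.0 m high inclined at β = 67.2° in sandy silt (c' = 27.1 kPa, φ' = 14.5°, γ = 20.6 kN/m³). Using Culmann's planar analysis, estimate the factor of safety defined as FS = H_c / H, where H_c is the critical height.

H_c = (4c'/γ) · sinβ cosφ' / [1 − cos(β − φ')]
    = (4·27.1/20.6) · sin67.2°·cos14.5° / [1 − cos52.7°]
    = 5.262 · 0.8925 / 0.3940 = 11.92 m
FS = H_c / H = 11.92 / 6.0 = 1.987

FS = 1.99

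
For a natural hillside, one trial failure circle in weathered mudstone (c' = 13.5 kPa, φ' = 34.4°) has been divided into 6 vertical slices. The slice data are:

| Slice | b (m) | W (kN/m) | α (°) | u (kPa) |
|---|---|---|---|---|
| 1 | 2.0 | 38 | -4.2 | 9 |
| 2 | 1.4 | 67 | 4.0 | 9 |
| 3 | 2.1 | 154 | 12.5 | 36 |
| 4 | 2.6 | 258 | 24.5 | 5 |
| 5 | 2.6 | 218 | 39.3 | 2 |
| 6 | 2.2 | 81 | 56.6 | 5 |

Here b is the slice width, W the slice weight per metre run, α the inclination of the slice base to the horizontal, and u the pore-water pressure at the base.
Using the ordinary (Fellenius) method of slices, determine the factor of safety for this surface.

Ordinary method of slices: FS = Σ[c'·Δl_i + (W_i cosα_i − u_i·Δl_i)·tanφ'] / Σ W_i sinα_i, with Δl_i = b_i / cosα_i.
Slice 1: Δl = 2.0/cos(-4.2°) = 2.005 m; N'_1 = 38·cos(-4.2°) − 9·2.005 = 19.8; c'Δl = 27.07; W sinα = -2.8
Slice 2: Δl = 1.4/cos4.0° = 1.403 m; N'_2 = 67·cos4.0° − 9·1.403 = 54.2; c'Δl = 18.95; W sinα = 4.7
Slice 3: Δl = 2.1/cos12.5° = 2.151 m; N'_3 = 154·cos12.5° − 36·2.151 = 72.9; c'Δl = 29.04; W sinα = 33.3
Slice 4: Δl = 2.6/cos24.5° = 2.857 m; N'_4 = 258·cos24.5° − 5·2.857 = 220.5; c'Δl = 38.57; W sinα = 107.0
Slice 5: Δl = 2.6/cos39.3° = 3.360 m; N'_5 = 218·cos39.3° − 2·3.360 = 162.0; c'Δl = 45.36; W sinα = 138.1
Slice 6: Δl = 2.2/cos56.6° = 3.997 m; N'_6 = 81·cos56.6° − 5·3.997 = 24.6; c'Δl = 53.95; W sinα = 67.6
Σc'Δl = 212.9 kN/m; ΣN' = 554.0 kN/m; ΣW sinα = 347.9 kN/m
Resisting = 212.9 + 554.0·tan34.4° = 212.9 + 379.4 = 592.3 kN/m
FS = 592.3 / 347.9 = 1.702

FS = 1.70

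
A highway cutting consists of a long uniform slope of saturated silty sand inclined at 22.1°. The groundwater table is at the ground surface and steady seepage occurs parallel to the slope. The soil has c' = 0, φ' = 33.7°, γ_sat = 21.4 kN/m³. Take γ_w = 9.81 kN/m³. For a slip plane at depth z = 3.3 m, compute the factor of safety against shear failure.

FS = 0.89

With seepage parallel to the slope and the water table at the surface, the effective normal stress on the slip plane uses the buoyant unit weight γ' = γ_sat − γ_w while the driving shear stress uses γ_sat:
FS = [c' + γ' z cos²β tanφ'] / [γ_sat z sinβ cosβ]
(For c' = 0 this reduces to FS = (γ'/γ_sat)·tanφ'/tanβ.)
γ' = 21.4 − 9.81 = 11.59 kN/m³
Numerator = 0.0 + 11.59·3.3·cos²22.1°·tan33.7° = 0.0 + 11.59·3.3·0.8585·0.6669 = 21.897 kPa
Denominator = 21.4·3.3·sin22.1°·cos22.1° = 21.4·3.3·0.3762·0.9265 = 24.617 kPa
FS = 21.897 / 24.617 = 0.890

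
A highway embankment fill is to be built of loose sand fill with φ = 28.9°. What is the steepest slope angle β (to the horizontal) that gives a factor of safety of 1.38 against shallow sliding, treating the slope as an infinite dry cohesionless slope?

For an infinite dry cohesionless slope FS = tanφ/tanβ, so tanβ = tanφ / FS.
tanβ = tan28.9° / 1.38 = 0.5520 / 1.38 = 0.4000
β = arctan(0.4000) = 21.80°

β = 21.8°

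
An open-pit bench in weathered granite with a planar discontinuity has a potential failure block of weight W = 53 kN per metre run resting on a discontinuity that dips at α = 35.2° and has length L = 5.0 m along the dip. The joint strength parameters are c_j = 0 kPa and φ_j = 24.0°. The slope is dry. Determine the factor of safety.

Resolving the block weight along and normal to the plane and applying the Mohr–Coulomb strength on the joint:
N' = W cosα = 53·cos35.2° = 43.3 kN/m
Driving force T = W sinα = 53·sin35.2° = 30.6 kN/m
Resisting force R = c_j·L + N'·tanφ_j = 0·5.0 + 43.3·tan24.0° = 0.0 + 19.3 = 19.3 kN/m
FS = R / T = 19.3 / 30.6 = 0.631

FS = 0.63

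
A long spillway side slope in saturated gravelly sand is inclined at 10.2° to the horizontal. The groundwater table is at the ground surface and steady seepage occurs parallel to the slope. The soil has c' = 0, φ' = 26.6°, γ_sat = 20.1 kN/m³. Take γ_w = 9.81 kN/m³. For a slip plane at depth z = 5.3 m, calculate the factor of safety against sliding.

FS = 1.42

With seepage parallel to the slope and the water table at the surface, the effective normal stress on the slip plane uses the buoyant unit weight γ' = γ_sat − γ_w while the driving shear stress uses γ_sat:
FS = [c' + γ' z cos²β tanφ'] / [γ_sat z sinβ cosβ]
(For c' = 0 this reduces to FS = (γ'/γ_sat)·tanφ'/tanβ.)
γ' = 20.1 − 9.81 = 10.29 kN/m³
Numerator = 0.0 + 10.29·5.3·cos²10.2°·tan26.6° = 0.0 + 10.29·5.3·0.9686·0.5008 = 26.454 kPa
Denominator = 20.1·5.3·sin10.2°·cos10.2° = 20.1·5.3·0.1771·0.9842 = 18.567 kPa
FS = 26.454 / 18.567 = 1.425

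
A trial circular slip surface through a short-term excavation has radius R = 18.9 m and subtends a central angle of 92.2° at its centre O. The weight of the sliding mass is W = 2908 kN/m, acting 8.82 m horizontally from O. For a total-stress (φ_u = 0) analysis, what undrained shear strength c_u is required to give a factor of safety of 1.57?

c_u = 70.1 kPa

FS = c_u·L_a·R / (W·d), so c_u = FS·W·d / (L_a·R).
Arc length L_a = R·θ = 18.9·(92.2°·π/180) = 18.9·1.6092 = 30.41 m
c_u = 1.57·2908·8.82 / (30.41·18.9) = 40268.2 / 574.82 = 70.05 kPa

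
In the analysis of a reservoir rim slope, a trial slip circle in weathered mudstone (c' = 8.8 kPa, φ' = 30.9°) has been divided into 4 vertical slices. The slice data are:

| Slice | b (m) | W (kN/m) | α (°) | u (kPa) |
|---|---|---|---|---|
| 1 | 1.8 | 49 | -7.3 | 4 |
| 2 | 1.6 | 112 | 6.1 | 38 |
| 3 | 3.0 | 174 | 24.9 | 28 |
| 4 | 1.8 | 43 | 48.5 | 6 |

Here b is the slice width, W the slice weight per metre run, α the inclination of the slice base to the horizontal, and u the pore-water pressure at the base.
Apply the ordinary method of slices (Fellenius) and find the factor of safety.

FS = 1.66

Ordinary method of slices: FS = Σ[c'·Δl_i + (W_i cosα_i − u_i·Δl_i)·tanφ'] / Σ W_i sinα_i, with Δl_i = b_i / cosα_i.
Slice 1: Δl = 1.8/cos(-7.3°) = 1.815 m; N'_1 = 49·cos(-7.3°) − 4·1.815 = 41.3; c'Δl = 15.97; W sinα = -6.2
Slice 2: Δl = 1.6/cos6.1° = 1.609 m; N'_2 = 112·cos6.1° − 38·1.609 = 50.2; c'Δl = 14.16; W sinα = 11.9
Slice 3: Δl = 3.0/cos24.9° = 3.307 m; N'_3 = 174·cos24.9° − 28·3.307 = 65.2; c'Δl = 29.11; W sinα = 73.3
Slice 4: Δl = 1.8/cos48.5° = 2.716 m; N'_4 = 43·cos48.5° − 6·2.716 = 12.2; c'Δl = 23.91; W sinα = 32.2
Σc'Δl = 83.1 kN/m; ΣN' = 169.0 kN/m; ΣW sinα = 111.1 kN/m
Resisting = 83.1 + 169.0·tan30.9° = 83.1 + 101.1 = 184.3 kN/m
FS = 184.3 / 111.1 = 1.658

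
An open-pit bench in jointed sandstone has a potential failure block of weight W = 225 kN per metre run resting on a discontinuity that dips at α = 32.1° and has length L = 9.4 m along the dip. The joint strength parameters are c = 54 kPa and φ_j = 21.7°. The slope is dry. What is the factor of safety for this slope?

FS = 4.88

Resolving the block weight along and normal to the plane and applying the Mohr–Coulomb strength on the joint:
N' = W cosα = 225·cos32.1° = 190.6 kN/m
Driving force T = W sinα = 225·sin32.1° = 119.6 kN/m
Resisting force R = c·L + N'·tanφ_j = 54·9.4 + 190.6·tan21.7° = 507.6 + 75.8 = 583.4 kN/m
FS = R / T = 583.4 / 119.6 = 4.880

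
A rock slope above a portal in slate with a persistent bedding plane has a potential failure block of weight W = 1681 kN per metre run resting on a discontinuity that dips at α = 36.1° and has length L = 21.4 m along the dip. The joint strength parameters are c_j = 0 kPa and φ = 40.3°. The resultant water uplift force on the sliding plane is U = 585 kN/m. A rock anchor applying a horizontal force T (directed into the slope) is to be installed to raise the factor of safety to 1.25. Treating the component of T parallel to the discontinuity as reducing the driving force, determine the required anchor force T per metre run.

Resolving forces along and normal to the sliding plane, with the horizontal anchor force T adding T·sinα to the effective normal force and T·cosα acting up the plane against the driving force:
FS = [c_jL + (W cosα − U + T sinα) tanφ] / [W sinα − T cosα]
Without the anchor: N' = 773.2 kN/m, driving T_d = 990.4 kN/m, resisting R = 0·21.4 + 773.2·tan40.3° = 655.7 kN/m, FS = 0.66.
Setting FS = 1.25 and solving for T:
1.25·(990.4 − T cos36.1°) = 655.7 + T sin36.1°·tan40.3°
T·(sin36.1°·tan40.3° + 1.25·cos36.1°) = 1.25·990.4 − 655.7
T·(0.5892·0.8481 + 1.25·0.8080) = 1238.0 − 655.7 = 582.3
T·1.5097 = 582.3
T = 385.7 kN/m

T = 386 kN/m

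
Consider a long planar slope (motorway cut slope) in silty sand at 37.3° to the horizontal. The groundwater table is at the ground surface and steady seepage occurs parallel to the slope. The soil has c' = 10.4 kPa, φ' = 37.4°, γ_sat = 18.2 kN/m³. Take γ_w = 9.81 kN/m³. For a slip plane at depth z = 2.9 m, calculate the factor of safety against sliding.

FS = 0.87

With seepage parallel to the slope and the water table at the surface, the effective normal stress on the slip plane uses the buoyant unit weight γ' = γ_sat − γ_w while the driving shear stress uses γ_sat:
FS = [c' + γ' z cos²β tanφ'] / [γ_sat z sinβ cosβ]
γ' = 18.2 − 9.81 = 8.39 kN/m³
Numerator = 10.4 + 8.39·2.9·cos²37.3°·tan37.4° = 10.4 + 8.39·2.9·0.6328·0.7646 = 22.171 kPa
Denominator = 18.2·2.9·sin37.3°·cos37.3° = 18.2·2.9·0.6060·0.7955 = 25.442 kPa
FS = 22.171 / 25.442 = 0.871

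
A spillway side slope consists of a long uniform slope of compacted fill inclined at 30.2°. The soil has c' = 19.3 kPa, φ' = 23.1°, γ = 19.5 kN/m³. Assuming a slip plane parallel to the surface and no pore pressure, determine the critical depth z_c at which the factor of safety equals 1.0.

Setting FS = 1.00 in FS = [c' + γz cos²β tanφ'] / [γz sinβ cosβ] and solving for z:
z = c' / [γ cosβ (FS·sinβ − cosβ·tanφ')]
  = 19.3 / [19.5·cos30.2°·(1.00·sin30.2° − cos30.2°·tan23.1°)]
  = 19.3 / [19.5·0.8643·(1.00·0.5030 − 0.8643·0.4265)]
  = 19.3 / 2.2647 = 8.522 m

z_c = 8.52 m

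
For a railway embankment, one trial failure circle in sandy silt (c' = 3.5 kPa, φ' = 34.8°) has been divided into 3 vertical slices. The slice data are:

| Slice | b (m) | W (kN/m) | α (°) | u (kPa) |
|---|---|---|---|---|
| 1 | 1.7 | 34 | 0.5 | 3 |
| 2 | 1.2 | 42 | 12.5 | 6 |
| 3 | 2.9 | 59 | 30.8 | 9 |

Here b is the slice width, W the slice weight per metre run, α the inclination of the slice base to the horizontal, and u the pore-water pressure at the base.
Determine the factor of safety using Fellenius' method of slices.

Ordinary method of slices: FS = Σ[c'·Δl_i + (W_i cosα_i − u_i·Δl_i)·tanφ'] / Σ W_i sinα_i, with Δl_i = b_i / cosα_i.
Slice 1: Δl = 1.7/cos0.5° = 1.700 m; N'_1 = 34·cos0.5° − 3·1.700 = 28.9; c'Δl = 5.95; W sinα = 0.3
Slice 2: Δl = 1.2/cos12.5° = 1.229 m; N'_2 = 42·cos12.5° − 6·1.229 = 33.6; c'Δl = 4.30; W sinα = 9.1
Slice 3: Δl = 2.9/cos30.8° = 3.376 m; N'_3 = 59·cos30.8° − 9·3.376 = 20.3; c'Δl = 11.82; W sinα = 30.2
Σc'Δl = 22.1 kN/m; ΣN' = 82.8 kN/m; ΣW sinα = 39.6 kN/m
Resisting = 22.1 + 82.8·tan34.8° = 22.1 + 57.6 = 79.6 kN/m
FS = 79.6 / 39.6 = 2.011

FS = 2.01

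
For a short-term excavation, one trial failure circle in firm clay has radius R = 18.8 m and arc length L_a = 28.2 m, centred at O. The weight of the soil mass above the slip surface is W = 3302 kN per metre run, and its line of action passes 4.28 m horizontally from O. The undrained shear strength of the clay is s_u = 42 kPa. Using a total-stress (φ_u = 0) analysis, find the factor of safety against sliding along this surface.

Taking moments about the centre O, the resisting moment is provided by the undrained shear strength acting along the arc:
M_R = s_u·L_a·R = 42·28.20·18.8 = 22266.7 kN·m/m
M_D = W·d = 3302·4.28 = 14132.6 kN·m/m
FS = M_R / M_D = 22266.7 / 14132.6 = 1.576

FS = 1.58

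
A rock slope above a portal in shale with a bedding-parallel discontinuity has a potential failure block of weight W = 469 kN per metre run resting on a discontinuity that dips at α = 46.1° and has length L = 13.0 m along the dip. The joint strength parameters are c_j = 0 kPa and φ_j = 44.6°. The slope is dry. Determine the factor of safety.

FS = 0.95

Resolving the block weight along and normal to the plane and applying the Mohr–Coulomb strength on the joint:
N' = W cosα = 469·cos46.1° = 325.2 kN/m
Driving force T = W sinα = 469·sin46.1° = 337.9 kN/m
Resisting force R = c_j·L + N'·tanφ_j = 0·13.0 + 325.2·tan44.6° = 0.0 + 320.7 = 320.7 kN/m
FS = R / T = 320.7 / 337.9 = 0.949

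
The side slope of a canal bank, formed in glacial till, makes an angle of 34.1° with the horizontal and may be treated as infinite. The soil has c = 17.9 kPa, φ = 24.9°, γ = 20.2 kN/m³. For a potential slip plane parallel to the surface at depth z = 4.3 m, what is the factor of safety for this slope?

For an infinite slope with a slip plane parallel to the surface (no pore pressure): FS = [c + γz cos²β tanφ] / [γz sinβ cosβ].
γz = 20.2·4.3 = 86.86 kN/m²
Numerator = 17.9 + 86.86·cos²34.1°·tan24.9° = 17.9 + 86.86·0.6857·0.4642 = 45.546 kPa
Denominator = 86.86·sin34.1°·cos34.1° = 86.86·0.5606·0.8281 = 40.324 kPa
FS = 45.546 / 40.324 = 1.130

FS = 1.13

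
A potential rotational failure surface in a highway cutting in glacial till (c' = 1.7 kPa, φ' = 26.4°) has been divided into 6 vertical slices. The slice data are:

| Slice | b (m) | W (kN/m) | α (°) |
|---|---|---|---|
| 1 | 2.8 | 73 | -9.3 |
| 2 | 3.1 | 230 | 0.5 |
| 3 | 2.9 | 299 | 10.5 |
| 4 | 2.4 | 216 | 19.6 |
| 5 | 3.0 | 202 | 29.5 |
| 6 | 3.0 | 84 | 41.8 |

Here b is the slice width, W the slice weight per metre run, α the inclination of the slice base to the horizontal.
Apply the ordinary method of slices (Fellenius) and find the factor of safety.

FS = 2.01

Ordinary method of slices: FS = Σ[c'·Δl_i + (W_i cosα_i)·tanφ'] / Σ W_i sinα_i, with Δl_i = b_i / cosα_i.
Slice 1: Δl = 2.8/cos(-9.3°) = 2.837 m; N'_1 = 73·cos(-9.3°) = 72.0; c'Δl = 4.82; W sinα = -11.8
Slice 2: Δl = 3.1/cos0.5° = 3.100 m; N'_2 = 230·cos0.5° = 230.0; c'Δl = 5.27; W sinα = 2.0
Slice 3: Δl = 2.9/cos10.5° = 2.949 m; N'_3 = 299·cos10.5° = 294.0; c'Δl = 5.01; W sinα = 54.5
Slice 4: Δl = 2.4/cos19.6° = 2.548 m; N'_4 = 216·cos19.6° = 203.5; c'Δl = 4.33; W sinα = 72.5
Slice 5: Δl = 3.0/cos29.5° = 3.447 m; N'_5 = 202·cos29.5° = 175.8; c'Δl = 5.86; W sinα = 99.5
Slice 6: Δl = 3.0/cos41.8° = 4.024 m; N'_6 = 84·cos41.8° = 62.6; c'Δl = 6.84; W sinα = 56.0
Σc'Δl = 32.1 kN/m; ΣN' = 1037.9 kN/m; ΣW sinα = 272.6 kN/m
Resisting = 32.1 + 1037.9·tan26.4° = 32.1 + 515.2 = 547.4 kN/m
FS = 547.4 / 272.6 = 2.008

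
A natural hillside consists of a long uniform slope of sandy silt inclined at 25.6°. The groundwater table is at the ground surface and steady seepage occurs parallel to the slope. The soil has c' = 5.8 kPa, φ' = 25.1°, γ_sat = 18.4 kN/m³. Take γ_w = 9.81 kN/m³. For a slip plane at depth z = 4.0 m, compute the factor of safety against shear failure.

With seepage parallel to the slope and the water table at the surface, the effective normal stress on the slip plane uses the buoyant unit weight γ' = γ_sat − γ_w while the driving shear stress uses γ_sat:
FS = [c' + γ' z cos²β tanφ'] / [γ_sat z sinβ cosβ]
γ' = 18.4 − 9.81 = 8.59 kN/m³
Numerator = 5.8 + 8.59·4.0·cos²25.6°·tan25.1° = 5.8 + 8.59·4.0·0.8133·0.4684 = 18.890 kPa
Denominator = 18.4·4.0·sin25.6°·cos25.6° = 18.4·4.0·0.4321·0.9018 = 28.680 kPa
FS = 18.890 / 28.680 = 0.659

FS = 0.66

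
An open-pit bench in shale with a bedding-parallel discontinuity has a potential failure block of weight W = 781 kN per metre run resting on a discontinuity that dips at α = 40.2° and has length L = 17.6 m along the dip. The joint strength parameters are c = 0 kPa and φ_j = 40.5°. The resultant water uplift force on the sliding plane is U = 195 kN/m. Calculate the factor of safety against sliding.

Resolving the block weight along and normal to the plane and applying the Mohr–Coulomb strength on the joint:
N' = W cosα − U = 781·cos40.2° − 195 = 401.5 kN/m
Driving force T = W sinα = 781·sin40.2° = 504.1 kN/m
Resisting force R = c·L + N'·tanφ_j = 0·17.6 + 401.5·tan40.5° = 0.0 + 342.9 = 342.9 kN/m
FS = R / T = 342.9 / 504.1 = 0.680

FS = 0.68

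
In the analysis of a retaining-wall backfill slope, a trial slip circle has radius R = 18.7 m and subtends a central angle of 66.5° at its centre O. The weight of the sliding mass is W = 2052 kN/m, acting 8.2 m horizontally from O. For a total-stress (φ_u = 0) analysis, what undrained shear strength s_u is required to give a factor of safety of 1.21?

s_u = 50.2 kPa

FS = s_u·L_a·R / (W·d), so s_u = FS·W·d / (L_a·R).
Arc length L_a = R·θ = 18.7·(66.5°·π/180) = 18.7·1.1606 = 21.70 m
s_u = 1.21·2052·8.2 / (21.70·18.7) = 20359.9 / 405.87 = 50.16 kPa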